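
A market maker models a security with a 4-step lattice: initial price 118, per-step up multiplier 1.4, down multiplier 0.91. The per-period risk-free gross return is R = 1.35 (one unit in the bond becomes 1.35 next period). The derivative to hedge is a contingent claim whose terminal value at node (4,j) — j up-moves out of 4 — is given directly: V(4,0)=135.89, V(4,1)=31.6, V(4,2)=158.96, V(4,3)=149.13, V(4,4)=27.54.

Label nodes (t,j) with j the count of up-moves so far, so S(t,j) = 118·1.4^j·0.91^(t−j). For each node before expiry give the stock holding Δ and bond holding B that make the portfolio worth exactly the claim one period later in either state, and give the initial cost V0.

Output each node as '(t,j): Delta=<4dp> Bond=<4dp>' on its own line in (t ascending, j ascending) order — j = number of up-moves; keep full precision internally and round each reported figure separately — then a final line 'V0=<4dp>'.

(0,0): Delta=-0.6116 Bond=93.2774
(1,0): Delta=0.1494 Bond=44.2095
(1,1): Delta=-0.6678 Bond=135.2102
(2,0): Delta=1.6046 Bond=-82.5159
(2,1): Delta=0.0419 Bond=75.8418
(2,2): Delta=-0.7202 Bond=194.6579
(3,0): Delta=-2.3935 Bond=244.1270
(3,1): Delta=1.9000 Bond=-151.7968
(3,2): Delta=-0.0953 Bond=131.2709
(3,3): Delta=-0.7664 Bond=277.7333
V0=21.1113

Since d<R<u, set p* = (R−d)/(u−d) = 0.8980; price each node as the discounted p*-expectation of its children.
At expiry t=4: V(4,0)=135.8900, V(4,1)=31.6000, V(4,2)=158.9600, V(4,3)=149.1300, V(4,4)=27.5400
Node (3,0) S=88.9214: V=(p*·31.6000+(1−p*)·135.8900)/1.35=31.2902; Δ=(31.6000−135.8900)/(124.4899−80.9185)=-2.3935; B=V−Δ·S=244.1270
Node (3,1) S=136.8021: V=(p*·158.9600+(1−p*)·31.6000)/1.35=108.1215; Δ=(158.9600−31.6000)/(191.5230−124.4899)=1.9000; B=V−Δ·S=-151.7968
Node (3,2) S=210.4648: V=(p*·149.1300+(1−p*)·158.9600)/1.35=111.2097; Δ=(149.1300−158.9600)/(294.6507−191.5230)=-0.0953; B=V−Δ·S=131.2709
Node (3,3) S=323.7920: V=(p*·27.5400+(1−p*)·149.1300)/1.35=29.5905; Δ=(27.5400−149.1300)/(453.3088−294.6507)=-0.7664; B=V−Δ·S=277.7333
Node (2,0) S=97.7158: V=(p*·108.1215+(1−p*)·31.2902)/1.35=74.2827; Δ=(108.1215−31.2902)/(136.8021−88.9214)=1.6046; B=V−Δ·S=-82.5159
Node (2,1) S=150.3320: V=(p*·111.2097+(1−p*)·108.1215)/1.35=82.1441; Δ=(111.2097−108.1215)/(210.4648−136.8021)=0.0419; B=V−Δ·S=75.8418
Node (2,2) S=231.2800: V=(p*·29.5905+(1−p*)·111.2097)/1.35=28.0881; Δ=(29.5905−111.2097)/(323.7920−210.4648)=-0.7202; B=V−Δ·S=194.6579
Node (1,0) S=107.3800: V=(p*·82.1441+(1−p*)·74.2827)/1.35=60.2533; Δ=(82.1441−74.2827)/(150.3320−97.7158)=0.1494; B=V−Δ·S=44.2095
Node (1,1) S=165.2000: V=(p*·28.0881+(1−p*)·82.1441)/1.35=24.8919; Δ=(28.0881−82.1441)/(231.2800−150.3320)=-0.6678; B=V−Δ·S=135.2102
Node (0,0) S=118.0000: V=(p*·24.8919+(1−p*)·60.2533)/1.35=21.1113; Δ=(24.8919−60.2533)/(165.2000−107.3800)=-0.6116; B=V−Δ·S=93.2774
The time-0 hedge costs 21.1113, which is the no-arbitrage price.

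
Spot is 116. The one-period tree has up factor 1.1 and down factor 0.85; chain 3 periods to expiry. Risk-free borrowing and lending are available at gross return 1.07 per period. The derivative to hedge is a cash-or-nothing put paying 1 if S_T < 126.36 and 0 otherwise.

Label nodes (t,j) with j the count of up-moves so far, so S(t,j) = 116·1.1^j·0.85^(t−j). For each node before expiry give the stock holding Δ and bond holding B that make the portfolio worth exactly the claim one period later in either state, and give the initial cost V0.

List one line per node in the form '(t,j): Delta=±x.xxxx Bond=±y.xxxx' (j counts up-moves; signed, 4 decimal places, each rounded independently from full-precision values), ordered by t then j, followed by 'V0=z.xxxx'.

Since d<R<u, set p* = (R−d)/(u−d) = 0.8800; price each node as the discounted p*-expectation of its children.
Terminal payoffs: V(3,0)=1.0000, V(3,1)=1.0000, V(3,2)=1.0000, V(3,3)=0.0000
  t=2,j=0: stock 83.8100 → up 92.1910 (V=1.0000), down 71.2385 (V=1.0000). Price 0.9346; hedge Δ=0.0000, bond B=0.9346.
  t=2,j=1: stock 108.4600 → up 119.3060 (V=1.0000), down 92.1910 (V=1.0000). Price 0.9346; hedge Δ=0.0000, bond B=0.9346.
  t=2,j=2: stock 140.3600 → up 154.3960 (V=0.0000), down 119.3060 (V=1.0000). Price 0.1121; hedge Δ=-0.0285, bond B=4.1121.
  t=1,j=0: stock 98.6000 → up 108.4600 (V=0.9346), down 83.8100 (V=0.9346). Price 0.8734; hedge Δ=0.0000, bond B=0.8734.
  t=1,j=1: stock 127.6000 → up 140.3600 (V=0.1121), down 108.4600 (V=0.9346). Price 0.1970; hedge Δ=-0.0258, bond B=3.4868.
  t=0,j=0: stock 116.0000 → up 127.6000 (V=0.1970), down 98.6000 (V=0.8734). Price 0.2600; hedge Δ=-0.0233, bond B=2.9656.
Self-financing check: at every node Δ·S+B equals the discounted successor values.

(0,0): Delta=-0.0233 Bond=2.9656
(1,0): Delta=0.0000 Bond=0.8734
(1,1): Delta=-0.0258 Bond=3.4868
(2,0): Delta=0.0000 Bond=0.9346
(2,1): Delta=0.0000 Bond=0.9346
(2,2): Delta=-0.0285 Bond=4.1121
V0=0.2600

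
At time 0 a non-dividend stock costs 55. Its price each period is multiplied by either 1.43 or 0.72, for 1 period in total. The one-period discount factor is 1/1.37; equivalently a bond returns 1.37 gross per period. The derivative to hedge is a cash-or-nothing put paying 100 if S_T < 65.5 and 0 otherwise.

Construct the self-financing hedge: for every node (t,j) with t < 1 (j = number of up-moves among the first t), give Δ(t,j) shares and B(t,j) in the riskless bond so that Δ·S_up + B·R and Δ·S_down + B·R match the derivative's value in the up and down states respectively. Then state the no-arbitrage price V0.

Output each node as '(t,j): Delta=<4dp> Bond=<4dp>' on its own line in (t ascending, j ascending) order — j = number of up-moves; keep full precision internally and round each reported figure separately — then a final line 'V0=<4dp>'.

Risk-neutral probability p* = (R−d)/(u−d) = (1.37−0.72)/(1.43−0.72) = 0.9155.
At expiry t=1: V(1,0)=100.0000, V(1,1)=0.0000
(0,0): S=55.0000. Δ = (V_up−V_dn)/(S_up−S_dn) = (0.0000−100.0000)/(78.6500−39.6000) = -2.5608. V = [p*·0.0000 + (1−p*)·100.0000]/1.37 = 6.1684. B = V − Δ·S = 147.0135.
Self-financing check: at every node Δ·S+B equals the discounted successor values.

(0,0): Delta=-2.5608 Bond=147.0135
V0=6.1684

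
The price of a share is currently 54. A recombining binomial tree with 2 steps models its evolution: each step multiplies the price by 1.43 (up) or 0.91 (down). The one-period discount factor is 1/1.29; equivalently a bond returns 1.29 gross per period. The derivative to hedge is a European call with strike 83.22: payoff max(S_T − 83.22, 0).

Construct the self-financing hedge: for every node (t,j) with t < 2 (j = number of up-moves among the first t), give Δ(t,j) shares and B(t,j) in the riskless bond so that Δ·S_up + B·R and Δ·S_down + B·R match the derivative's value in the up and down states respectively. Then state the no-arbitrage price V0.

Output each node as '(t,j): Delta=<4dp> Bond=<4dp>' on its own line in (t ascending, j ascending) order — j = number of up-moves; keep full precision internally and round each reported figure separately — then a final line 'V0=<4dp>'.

(0,0): Delta=0.5488 Bond=-20.9065
(1,0): Delta=0.0000 Bond=0.0000
(1,1): Delta=0.6775 Bond=-36.9055
V0=8.7302

Risk-neutral probability p* = (R−d)/(u−d) = (1.29−0.91)/(1.43−0.91) = 0.7308.
Terminal payoffs: V(2,0)=0.0000, V(2,1)=0.0000, V(2,2)=27.2046
Node (1,0) S=49.1400: V=(p*·0.0000+(1−p*)·0.0000)/1.29=0.0000; Δ=(0.0000−0.0000)/(70.2702−44.7174)=0.0000; B=V−Δ·S=0.0000
Node (1,1) S=77.2200: V=(p*·27.2046+(1−p*)·0.0000)/1.29=15.4111; Δ=(27.2046−0.0000)/(110.4246−70.2702)=0.6775; B=V−Δ·S=-36.9055
Node (0,0) S=54.0000: V=(p*·15.4111+(1−p*)·0.0000)/1.29=8.7302; Δ=(15.4111−0.0000)/(77.2200−49.1400)=0.5488; B=V−Δ·S=-20.9065
The time-0 hedge costs 8.7302, which is the no-arbitrage price.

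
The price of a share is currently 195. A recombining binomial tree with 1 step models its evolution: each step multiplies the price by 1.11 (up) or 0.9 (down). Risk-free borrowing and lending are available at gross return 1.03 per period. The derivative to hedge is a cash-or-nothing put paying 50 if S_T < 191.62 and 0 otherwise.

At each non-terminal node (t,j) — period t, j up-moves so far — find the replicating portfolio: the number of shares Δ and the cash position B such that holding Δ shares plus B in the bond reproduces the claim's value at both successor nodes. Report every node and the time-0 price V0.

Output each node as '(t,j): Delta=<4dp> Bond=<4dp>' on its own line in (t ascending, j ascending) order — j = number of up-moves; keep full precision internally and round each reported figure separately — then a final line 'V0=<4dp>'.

(0,0): Delta=-1.2210 Bond=256.5881
V0=18.4928

Risk-neutral probability p* = (R−d)/(u−d) = (1.03−0.9)/(1.11−0.9) = 0.6190.
Terminal payoffs: V(1,0)=50.0000, V(1,1)=0.0000
  t=0,j=0: stock 195.0000 → up 216.4500 (V=0.0000), down 175.5000 (V=50.0000). Price 18.4928; hedge Δ=-1.2210, bond B=256.5881.
Root portfolio cost Δ·195+B reproduces V0=18.4928.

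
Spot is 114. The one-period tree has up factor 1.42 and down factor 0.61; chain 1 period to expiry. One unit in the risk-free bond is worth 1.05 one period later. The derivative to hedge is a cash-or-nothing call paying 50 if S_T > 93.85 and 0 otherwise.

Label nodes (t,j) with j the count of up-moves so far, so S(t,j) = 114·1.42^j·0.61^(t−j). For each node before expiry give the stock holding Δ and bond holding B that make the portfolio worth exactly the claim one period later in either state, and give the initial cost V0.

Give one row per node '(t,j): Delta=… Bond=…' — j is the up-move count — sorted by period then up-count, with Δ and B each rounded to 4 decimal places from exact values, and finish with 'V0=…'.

(0,0): Delta=0.5415 Bond=-35.8613
V0=25.8671

The replicating-portfolio and risk-neutral prices coincide; use p* = (1.05−0.61)/(1.42−0.61) = 0.5432 for the latter.
Terminal payoffs: V(1,0)=0.0000, V(1,1)=50.0000
(0,0): S=114.0000. Δ = (V_up−V_dn)/(S_up−S_dn) = (50.0000−0.0000)/(161.8800−69.5400) = 0.5415. V = [p*·50.0000 + (1−p*)·0.0000]/1.05 = 25.8671. B = V − Δ·S = -35.8613.
Each (Δ,B) replicates both successor values, so the strategy is self-financing and V0 is arbitrage-free.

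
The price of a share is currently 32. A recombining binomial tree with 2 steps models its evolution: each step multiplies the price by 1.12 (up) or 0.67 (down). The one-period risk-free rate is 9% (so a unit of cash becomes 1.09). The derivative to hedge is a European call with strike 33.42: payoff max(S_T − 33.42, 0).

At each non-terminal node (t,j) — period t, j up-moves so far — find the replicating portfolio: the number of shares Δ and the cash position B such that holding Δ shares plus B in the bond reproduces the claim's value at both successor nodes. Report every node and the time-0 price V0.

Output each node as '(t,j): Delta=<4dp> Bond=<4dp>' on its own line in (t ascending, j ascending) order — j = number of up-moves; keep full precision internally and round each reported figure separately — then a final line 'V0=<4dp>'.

Since d<R<u, set p* = (R−d)/(u−d) = 0.9333; price each node as the discounted p*-expectation of its children.
At expiry t=2: V(2,0)=0.0000, V(2,1)=0.0000, V(2,2)=6.7208
  t=1,j=0: stock 21.4400 → up 24.0128 (V=0.0000), down 14.3648 (V=0.0000). Price 0.0000; hedge Δ=0.0000, bond B=0.0000.
  t=1,j=1: stock 35.8400 → up 40.1408 (V=6.7208), down 24.0128 (V=0.0000). Price 5.7548; hedge Δ=0.4167, bond B=-9.1803.
  t=0,j=0: stock 32.0000 → up 35.8400 (V=5.7548), down 21.4400 (V=0.0000). Price 4.9277; hedge Δ=0.3996, bond B=-7.8608.
Check: Δ(0,0)·S0 + B(0,0) = 4.9277 = V0.

(0,0): Delta=0.3996 Bond=-7.8608
(1,0): Delta=0.0000 Bond=0.0000
(1,1): Delta=0.4167 Bond=-9.1803
V0=4.9277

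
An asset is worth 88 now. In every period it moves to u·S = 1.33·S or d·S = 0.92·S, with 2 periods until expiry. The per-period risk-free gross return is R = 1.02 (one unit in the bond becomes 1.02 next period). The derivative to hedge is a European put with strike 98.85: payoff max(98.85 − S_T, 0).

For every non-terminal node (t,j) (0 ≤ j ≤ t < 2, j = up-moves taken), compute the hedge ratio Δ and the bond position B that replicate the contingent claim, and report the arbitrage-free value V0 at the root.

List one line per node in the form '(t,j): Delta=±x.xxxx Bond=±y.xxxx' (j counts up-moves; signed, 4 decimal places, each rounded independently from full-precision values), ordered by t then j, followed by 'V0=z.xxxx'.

Risk-neutral probability p* = (R−d)/(u−d) = (1.02−0.92)/(1.33−0.92) = 0.2439.
Payoff layer (t=2): V(2,0)=24.3668, V(2,1)=0.0000, V(2,2)=0.0000
(1,0): S=80.9600. Δ = (V_up−V_dn)/(S_up−S_dn) = (0.0000−24.3668)/(107.6768−74.4832) = -0.7341. V = [p*·0.0000 + (1−p*)·24.3668]/1.02 = 18.0624. B = V − Δ·S = 77.4936.
(1,1): S=117.0400. Δ = (V_up−V_dn)/(S_up−S_dn) = (0.0000−0.0000)/(155.6632−107.6768) = 0.0000. V = [p*·0.0000 + (1−p*)·0.0000]/1.02 = 0.0000. B = V − Δ·S = 0.0000.
(0,0): S=88.0000. Δ = (V_up−V_dn)/(S_up−S_dn) = (0.0000−18.0624)/(117.0400−80.9600) = -0.5006. V = [p*·0.0000 + (1−p*)·18.0624]/1.02 = 13.3892. B = V − Δ·S = 57.4439.
Self-financing check: at every node Δ·S+B equals the discounted successor values.

(0,0): Delta=-0.5006 Bond=57.4439
(1,0): Delta=-0.7341 Bond=77.4936
(1,1): Delta=0.0000 Bond=0.0000
V0=13.3892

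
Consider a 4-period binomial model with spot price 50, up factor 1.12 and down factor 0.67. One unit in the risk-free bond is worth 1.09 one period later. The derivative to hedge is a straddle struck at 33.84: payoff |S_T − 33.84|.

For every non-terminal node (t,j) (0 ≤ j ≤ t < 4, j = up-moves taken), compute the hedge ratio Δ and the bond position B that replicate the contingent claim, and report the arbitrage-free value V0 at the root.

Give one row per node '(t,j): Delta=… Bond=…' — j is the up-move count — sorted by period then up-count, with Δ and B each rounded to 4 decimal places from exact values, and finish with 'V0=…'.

(0,0): Delta=0.9222 Bond=-19.8695
(1,0): Delta=0.2864 Bond=-0.3595
(1,1): Delta=0.9494 Bond=-23.1791
(2,0): Delta=-1.0000 Bond=28.4825
(2,1): Delta=0.3414 Bond=-2.4543
(2,2): Delta=0.9754 Bond=-26.8946
(3,0): Delta=-1.0000 Bond=31.0459
(3,1): Delta=-1.0000 Bond=31.0459
(3,2): Delta=0.3987 Bond=-5.0838
(3,3): Delta=1.0000 Bond=-31.0459
V0=26.2413

Under the risk-neutral measure, an up-move has probability p* = (R−d)/(u−d) = 0.9333 and values discount at R = 1.09.
At expiry t=4: V(4,0)=23.7644, V(4,1)=16.9973, V(4,2)=5.6850, V(4,3)=13.2251, V(4,4)=44.8360
Node (3,0) S=15.0382: V=(p*·16.9973+(1−p*)·23.7644)/1.09=16.0077; Δ=(16.9973−23.7644)/(16.8427−10.0756)=-1.0000; B=V−Δ·S=31.0459
Node (3,1) S=25.1384: V=(p*·5.6850+(1−p*)·16.9973)/1.09=5.9075; Δ=(5.6850−16.9973)/(28.1550−16.8427)=-1.0000; B=V−Δ·S=31.0459
Node (3,2) S=42.0224: V=(p*·13.2251+(1−p*)·5.6850)/1.09=11.6719; Δ=(13.2251−5.6850)/(47.0651−28.1550)=0.3987; B=V−Δ·S=-5.0838
Node (3,3) S=70.2464: V=(p*·44.8360+(1−p*)·13.2251)/1.09=39.2005; Δ=(44.8360−13.2251)/(78.6760−47.0651)=1.0000; B=V−Δ·S=-31.0459
Node (2,0) S=22.4450: V=(p*·5.9075+(1−p*)·16.0077)/1.09=6.0375; Δ=(5.9075−16.0077)/(25.1384−15.0382)=-1.0000; B=V−Δ·S=28.4825
Node (2,1) S=37.5200: V=(p*·11.6719+(1−p*)·5.9075)/1.09=10.3556; Δ=(11.6719−5.9075)/(42.0224−25.1384)=0.3414; B=V−Δ·S=-2.4543
Node (2,2) S=62.7200: V=(p*·39.2005+(1−p*)·11.6719)/1.09=34.2801; Δ=(39.2005−11.6719)/(70.2464−42.0224)=0.9754; B=V−Δ·S=-26.8946
Node (1,0) S=33.5000: V=(p*·10.3556+(1−p*)·6.0375)/1.09=9.2365; Δ=(10.3556−6.0375)/(37.5200−22.4450)=0.2864; B=V−Δ·S=-0.3595
Node (1,1) S=56.0000: V=(p*·34.2801+(1−p*)·10.3556)/1.09=29.9863; Δ=(34.2801−10.3556)/(62.7200−37.5200)=0.9494; B=V−Δ·S=-23.1791
Node (0,0) S=50.0000: V=(p*·29.9863+(1−p*)·9.2365)/1.09=26.2413; Δ=(29.9863−9.2365)/(56.0000−33.5000)=0.9222; B=V−Δ·S=-19.8695
Each (Δ,B) replicates both successor values, so the strategy is self-financing and V0 is arbitrage-free.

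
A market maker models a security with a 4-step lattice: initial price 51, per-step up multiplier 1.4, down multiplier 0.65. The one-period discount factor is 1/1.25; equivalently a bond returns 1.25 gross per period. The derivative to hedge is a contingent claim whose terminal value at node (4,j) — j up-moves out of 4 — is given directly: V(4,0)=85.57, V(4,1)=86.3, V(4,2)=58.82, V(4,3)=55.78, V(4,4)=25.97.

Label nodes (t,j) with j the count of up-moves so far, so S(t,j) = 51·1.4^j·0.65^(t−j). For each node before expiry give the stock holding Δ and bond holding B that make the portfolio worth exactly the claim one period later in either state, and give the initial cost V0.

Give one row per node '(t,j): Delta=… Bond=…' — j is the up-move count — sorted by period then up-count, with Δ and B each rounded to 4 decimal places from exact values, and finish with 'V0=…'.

(0,0): Delta=-0.2552 Bond=31.3902
(1,0): Delta=-0.2757 Bond=39.9184
(1,1): Delta=-0.2528 Bond=39.0676
(2,0): Delta=-1.0810 Bond=67.2514
(2,1): Delta=-0.1822 Bond=45.5596
(2,2): Delta=-0.2610 Bond=49.6532
(3,0): Delta=0.0695 Bond=67.9499
(3,1): Delta=-1.2146 Bond=88.0928
(3,2): Delta=-0.0624 Bond=49.1637
(3,3): Delta=-0.2840 Bond=65.2923
V0=18.3770

Risk-neutral probability p* = (R−d)/(u−d) = (1.25−0.65)/(1.4−0.65) = 0.8000.
Terminal values V(4,·): V(4,0)=85.5700, V(4,1)=86.3000, V(4,2)=58.8200, V(4,3)=55.7800, V(4,4)=25.9700
Node (3,0) S=14.0059: V=(p*·86.3000+(1−p*)·85.5700)/1.25=68.9232; Δ=(86.3000−85.5700)/(19.6082−9.1038)=0.0695; B=V−Δ·S=67.9499
Node (3,1) S=30.1665: V=(p*·58.8200+(1−p*)·86.3000)/1.25=51.4528; Δ=(58.8200−86.3000)/(42.2331−19.6082)=-1.2146; B=V−Δ·S=88.0928
Node (3,2) S=64.9740: V=(p*·55.7800+(1−p*)·58.8200)/1.25=45.1104; Δ=(55.7800−58.8200)/(90.9636−42.2331)=-0.0624; B=V−Δ·S=49.1637
Node (3,3) S=139.9440: V=(p*·25.9700+(1−p*)·55.7800)/1.25=25.5456; Δ=(25.9700−55.7800)/(195.9216−90.9636)=-0.2840; B=V−Δ·S=65.2923
Node (2,0) S=21.5475: V=(p*·51.4528+(1−p*)·68.9232)/1.25=43.9575; Δ=(51.4528−68.9232)/(30.1665−14.0059)=-1.0810; B=V−Δ·S=67.2514
Node (2,1) S=46.4100: V=(p*·45.1104+(1−p*)·51.4528)/1.25=37.1031; Δ=(45.1104−51.4528)/(64.9740−30.1665)=-0.1822; B=V−Δ·S=45.5596
Node (2,2) S=99.9600: V=(p*·25.5456+(1−p*)·45.1104)/1.25=23.5668; Δ=(25.5456−45.1104)/(139.9440−64.9740)=-0.2610; B=V−Δ·S=49.6532
Node (1,0) S=33.1500: V=(p*·37.1031+(1−p*)·43.9575)/1.25=30.7792; Δ=(37.1031−43.9575)/(46.4100−21.5475)=-0.2757; B=V−Δ·S=39.9184
Node (1,1) S=71.4000: V=(p*·23.5668+(1−p*)·37.1031)/1.25=21.0193; Δ=(23.5668−37.1031)/(99.9600−46.4100)=-0.2528; B=V−Δ·S=39.0676
Node (0,0) S=51.0000: V=(p*·21.0193+(1−p*)·30.7792)/1.25=18.3770; Δ=(21.0193−30.7792)/(71.4000−33.1500)=-0.2552; B=V−Δ·S=31.3902
Self-financing check: at every node Δ·S+B equals the discounted successor values.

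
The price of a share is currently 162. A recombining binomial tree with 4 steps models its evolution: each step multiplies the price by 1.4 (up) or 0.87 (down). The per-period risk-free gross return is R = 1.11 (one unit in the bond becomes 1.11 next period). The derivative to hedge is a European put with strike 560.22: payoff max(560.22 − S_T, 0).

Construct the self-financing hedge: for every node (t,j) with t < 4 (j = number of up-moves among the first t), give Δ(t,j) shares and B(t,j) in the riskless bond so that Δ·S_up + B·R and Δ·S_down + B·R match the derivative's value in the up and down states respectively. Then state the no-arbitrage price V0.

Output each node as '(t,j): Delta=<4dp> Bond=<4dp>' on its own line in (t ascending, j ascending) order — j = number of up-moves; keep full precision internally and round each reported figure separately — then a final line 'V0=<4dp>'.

(0,0): Delta=-0.9509 Bond=362.7972
(1,0): Delta=-1.0000 Bond=409.6280
(1,1): Delta=-0.9140 Bond=394.3393
(2,0): Delta=-1.0000 Bond=454.6871
(2,1): Delta=-1.0000 Bond=454.6871
(2,2): Delta=-0.8494 Bond=417.2107
(3,0): Delta=-1.0000 Bond=504.7027
(3,1): Delta=-1.0000 Bond=504.7027
(3,2): Delta=-1.0000 Bond=504.7027
(3,3): Delta=-0.7363 Bond=412.8385
V0=208.7548

Under the risk-neutral measure, an up-move has probability p* = (R−d)/(u−d) = 0.4528 and values discount at R = 1.11.
Payoff layer (t=4): V(4,0)=467.4106, V(4,1)=410.8715, V(4,2)=319.8891, V(4,3)=173.4806, V(4,4)=0.0000
Node (3,0) S=106.6775: V=(p*·410.8715+(1−p*)·467.4106)/1.11=398.0252; Δ=(410.8715−467.4106)/(149.3485−92.8094)=-1.0000; B=V−Δ·S=504.7027
Node (3,1) S=171.6649: V=(p*·319.8891+(1−p*)·410.8715)/1.11=333.0378; Δ=(319.8891−410.8715)/(240.3309−149.3485)=-1.0000; B=V−Δ·S=504.7027
Node (3,2) S=276.2424: V=(p*·173.4806+(1−p*)·319.8891)/1.11=228.4603; Δ=(173.4806−319.8891)/(386.7394−240.3309)=-1.0000; B=V−Δ·S=504.7027
Node (3,3) S=444.5280: V=(p*·0.0000+(1−p*)·173.4806)/1.11=85.5165; Δ=(0.0000−173.4806)/(622.3392−386.7394)=-0.7363; B=V−Δ·S=412.8385
Node (2,0) S=122.6178: V=(p*·333.0378+(1−p*)·398.0252)/1.11=332.0693; Δ=(333.0378−398.0252)/(171.6649−106.6775)=-1.0000; B=V−Δ·S=454.6871
Node (2,1) S=197.3160: V=(p*·228.4603+(1−p*)·333.0378)/1.11=257.3711; Δ=(228.4603−333.0378)/(276.2424−171.6649)=-1.0000; B=V−Δ·S=454.6871
Node (2,2) S=317.5200: V=(p*·85.5165+(1−p*)·228.4603)/1.11=147.5055; Δ=(85.5165−228.4603)/(444.5280−276.2424)=-0.8494; B=V−Δ·S=417.2107
Node (1,0) S=140.9400: V=(p*·257.3711+(1−p*)·332.0693)/1.11=268.6880; Δ=(257.3711−332.0693)/(197.3160−122.6178)=-1.0000; B=V−Δ·S=409.6280
Node (1,1) S=226.8000: V=(p*·147.5055+(1−p*)·257.3711)/1.11=187.0456; Δ=(147.5055−257.3711)/(317.5200−197.3160)=-0.9140; B=V−Δ·S=394.3393
Node (0,0) S=162.0000: V=(p*·187.0456+(1−p*)·268.6880)/1.11=208.7548; Δ=(187.0456−268.6880)/(226.8000−140.9400)=-0.9509; B=V−Δ·S=362.7972
Root portfolio cost Δ·162+B reproduces V0=208.7548.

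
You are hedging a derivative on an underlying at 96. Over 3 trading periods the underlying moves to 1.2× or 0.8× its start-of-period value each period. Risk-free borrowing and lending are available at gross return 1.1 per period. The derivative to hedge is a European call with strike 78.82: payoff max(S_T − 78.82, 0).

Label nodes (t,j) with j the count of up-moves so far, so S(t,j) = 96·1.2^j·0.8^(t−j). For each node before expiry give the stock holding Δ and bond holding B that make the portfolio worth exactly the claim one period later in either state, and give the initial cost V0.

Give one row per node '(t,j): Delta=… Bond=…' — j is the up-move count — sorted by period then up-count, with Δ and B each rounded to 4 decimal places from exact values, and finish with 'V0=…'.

The replicating-portfolio and risk-neutral prices coincide; use p* = (1.1−0.8)/(1.2−0.8) = 0.7500 for the latter.
At expiry t=3: V(3,0)=0.0000, V(3,1)=0.0000, V(3,2)=31.7720, V(3,3)=87.0680
  t=2,j=0: stock 61.4400 → up 73.7280 (V=0.0000), down 49.1520 (V=0.0000). Price 0.0000; hedge Δ=0.0000, bond B=0.0000.
  t=2,j=1: stock 92.1600 → up 110.5920 (V=31.7720), down 73.7280 (V=0.0000). Price 21.6627; hedge Δ=0.8619, bond B=-57.7673.
  t=2,j=2: stock 138.2400 → up 165.8880 (V=87.0680), down 110.5920 (V=31.7720). Price 66.5855; hedge Δ=1.0000, bond B=-71.6545.
  t=1,j=0: stock 76.8000 → up 92.1600 (V=21.6627), down 61.4400 (V=0.0000). Price 14.7700; hedge Δ=0.7052, bond B=-39.3868.
  t=1,j=1: stock 115.2000 → up 138.2400 (V=66.5855), down 92.1600 (V=21.6627). Price 50.3225; hedge Δ=0.9749, bond B=-61.9843.
  t=0,j=0: stock 96.0000 → up 115.2000 (V=50.3225), down 76.8000 (V=14.7700). Price 37.6676; hedge Δ=0.9258, bond B=-51.2136.
Each (Δ,B) replicates both successor values, so the strategy is self-financing and V0 is arbitrage-free.

(0,0): Delta=0.9258 Bond=-51.2136
(1,0): Delta=0.7052 Bond=-39.3868
(1,1): Delta=0.9749 Bond=-61.9843
(2,0): Delta=0.0000 Bond=0.0000
(2,1): Delta=0.8619 Bond=-57.7673
(2,2): Delta=1.0000 Bond=-71.6545
V0=37.6676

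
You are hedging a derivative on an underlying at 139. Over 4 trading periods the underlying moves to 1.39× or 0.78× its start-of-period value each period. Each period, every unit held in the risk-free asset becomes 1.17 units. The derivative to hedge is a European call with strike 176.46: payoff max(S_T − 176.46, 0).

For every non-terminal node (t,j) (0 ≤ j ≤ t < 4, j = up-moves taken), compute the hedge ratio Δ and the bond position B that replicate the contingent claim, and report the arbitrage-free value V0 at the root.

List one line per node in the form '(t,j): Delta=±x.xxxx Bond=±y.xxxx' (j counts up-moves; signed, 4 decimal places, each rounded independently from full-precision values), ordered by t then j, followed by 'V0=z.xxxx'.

The replicating-portfolio and risk-neutral prices coincide; use p* = (1.17−0.78)/(1.39−0.78) = 0.6393 for the latter.
Terminal values V(4,·): V(4,0)=0.0000, V(4,1)=0.0000, V(4,2)=0.0000, V(4,3)=114.7148, V(4,4)=342.4284
Node (3,0) S=65.9627: V=(p*·0.0000+(1−p*)·0.0000)/1.17=0.0000; Δ=(0.0000−0.0000)/(91.6882−51.4509)=0.0000; B=V−Δ·S=0.0000
Node (3,1) S=117.5490: V=(p*·0.0000+(1−p*)·0.0000)/1.17=0.0000; Δ=(0.0000−0.0000)/(163.3931−91.6882)=0.0000; B=V−Δ·S=0.0000
Node (3,2) S=209.4783: V=(p*·114.7148+(1−p*)·0.0000)/1.17=62.6857; Δ=(114.7148−0.0000)/(291.1748−163.3931)=0.8977; B=V−Δ·S=-125.3714
Node (3,3) S=373.3010: V=(p*·342.4284+(1−p*)·114.7148)/1.17=222.4805; Δ=(342.4284−114.7148)/(518.8884−291.1748)=1.0000; B=V−Δ·S=-150.8205
Node (2,0) S=84.5676: V=(p*·0.0000+(1−p*)·0.0000)/1.17=0.0000; Δ=(0.0000−0.0000)/(117.5490−65.9627)=0.0000; B=V−Δ·S=0.0000
Node (2,1) S=150.7038: V=(p*·62.6857+(1−p*)·0.0000)/1.17=34.2545; Δ=(62.6857−0.0000)/(209.4783−117.5490)=0.6819; B=V−Δ·S=-68.5090
Node (2,2) S=268.5619: V=(p*·222.4805+(1−p*)·62.6857)/1.17=140.8971; Δ=(222.4805−62.6857)/(373.3010−209.4783)=0.9754; B=V−Δ·S=-121.0617
Node (1,0) S=108.4200: V=(p*·34.2545+(1−p*)·0.0000)/1.17=18.7183; Δ=(34.2545−0.0000)/(150.7038−84.5676)=0.5179; B=V−Δ·S=-37.4366
Node (1,1) S=193.2100: V=(p*·140.8971+(1−p*)·34.2545)/1.17=87.5520; Δ=(140.8971−34.2545)/(268.5619−150.7038)=0.9048; B=V−Δ·S=-87.2720
Node (0,0) S=139.0000: V=(p*·87.5520+(1−p*)·18.7183)/1.17=53.6126; Δ=(87.5520−18.7183)/(193.2100−108.4200)=0.8118; B=V−Δ·S=-59.2295
The time-0 hedge costs 53.6126, which is the no-arbitrage price.

(0,0): Delta=0.8118 Bond=-59.2295
(1,0): Delta=0.5179 Bond=-37.4366
(1,1): Delta=0.9048 Bond=-87.2720
(2,0): Delta=0.0000 Bond=0.0000
(2,1): Delta=0.6819 Bond=-68.5090
(2,2): Delta=0.9754 Bond=-121.0617
(3,0): Delta=0.0000 Bond=0.0000
(3,1): Delta=0.0000 Bond=0.0000
(3,2): Delta=0.8977 Bond=-125.3714
(3,3): Delta=1.0000 Bond=-150.8205
V0=53.6126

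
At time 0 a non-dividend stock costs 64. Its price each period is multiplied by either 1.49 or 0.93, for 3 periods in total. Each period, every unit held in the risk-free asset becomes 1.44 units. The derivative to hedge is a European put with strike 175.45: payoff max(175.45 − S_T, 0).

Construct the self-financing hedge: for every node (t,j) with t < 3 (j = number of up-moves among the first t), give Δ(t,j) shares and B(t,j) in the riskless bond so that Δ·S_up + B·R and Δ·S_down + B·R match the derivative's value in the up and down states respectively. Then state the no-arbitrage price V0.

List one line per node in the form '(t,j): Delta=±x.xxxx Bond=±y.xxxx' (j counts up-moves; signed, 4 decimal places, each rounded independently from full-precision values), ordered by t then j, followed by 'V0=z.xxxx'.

(0,0): Delta=-0.5953 Bond=42.0321
(1,0): Delta=-1.0000 Bond=84.6113
(1,1): Delta=-0.5706 Bond=58.1650
(2,0): Delta=-1.0000 Bond=121.8403
(2,1): Delta=-1.0000 Bond=121.8403
(2,2): Delta=-0.5443 Bond=80.0240
V0=3.9300

The replicating-portfolio and risk-neutral prices coincide; use p* = (1.44−0.93)/(1.49−0.93) = 0.9107 for the latter.
At expiry t=3: V(3,0)=123.9712, V(3,1)=92.9731, V(3,2)=43.3096, V(3,3)=0.0000
(2,0): S=55.3536. Δ = (V_up−V_dn)/(S_up−S_dn) = (92.9731−123.9712)/(82.4769−51.4788) = -1.0000. V = [p*·92.9731 + (1−p*)·123.9712]/1.44 = 66.4867. B = V − Δ·S = 121.8403.
(2,1): S=88.6848. Δ = (V_up−V_dn)/(S_up−S_dn) = (43.3096−92.9731)/(132.1404−82.4769) = -1.0000. V = [p*·43.3096 + (1−p*)·92.9731]/1.44 = 33.1555. B = V − Δ·S = 121.8403.
(2,2): S=142.0864. Δ = (V_up−V_dn)/(S_up−S_dn) = (0.0000−43.3096)/(211.7087−132.1404) = -0.5443. V = [p*·0.0000 + (1−p*)·43.3096]/1.44 = 2.6854. B = V − Δ·S = 80.0240.
(1,0): S=59.5200. Δ = (V_up−V_dn)/(S_up−S_dn) = (33.1555−66.4867)/(88.6848−55.3536) = -1.0000. V = [p*·33.1555 + (1−p*)·66.4867]/1.44 = 25.0913. B = V − Δ·S = 84.6113.
(1,1): S=95.3600. Δ = (V_up−V_dn)/(S_up−S_dn) = (2.6854−33.1555)/(142.0864−88.6848) = -0.5706. V = [p*·2.6854 + (1−p*)·33.1555]/1.44 = 3.7541. B = V − Δ·S = 58.1650.
(0,0): S=64.0000. Δ = (V_up−V_dn)/(S_up−S_dn) = (3.7541−25.0913)/(95.3600−59.5200) = -0.5953. V = [p*·3.7541 + (1−p*)·25.0913]/1.44 = 3.9300. B = V − Δ·S = 42.0321.
The time-0 hedge costs 3.9300, which is the no-arbitrage price.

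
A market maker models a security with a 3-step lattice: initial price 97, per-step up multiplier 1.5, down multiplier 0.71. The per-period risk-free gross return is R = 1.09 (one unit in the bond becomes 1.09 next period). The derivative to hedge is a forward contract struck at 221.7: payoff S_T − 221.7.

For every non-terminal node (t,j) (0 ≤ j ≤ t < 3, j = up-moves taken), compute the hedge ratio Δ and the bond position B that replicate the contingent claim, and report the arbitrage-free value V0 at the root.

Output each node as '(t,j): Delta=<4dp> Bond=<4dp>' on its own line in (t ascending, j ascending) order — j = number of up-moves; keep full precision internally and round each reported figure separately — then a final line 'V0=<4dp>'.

(0,0): Delta=1.0000 Bond=-171.1931
(1,0): Delta=1.0000 Bond=-186.6005
(1,1): Delta=1.0000 Bond=-186.6005
(2,0): Delta=1.0000 Bond=-203.3945
(2,1): Delta=1.0000 Bond=-203.3945
(2,2): Delta=1.0000 Bond=-203.3945
V0=-74.1931

Risk-neutral probability p* = (R−d)/(u−d) = (1.09−0.71)/(1.5−0.71) = 0.4810.
Terminal payoffs: V(3,0)=-186.9826, V(3,1)=-148.3535, V(3,2)=-66.7425, V(3,3)=105.6750
Node (2,0) S=48.8977: V=(p*·-148.3535+(1−p*)·-186.9826)/1.09=-154.4968; Δ=(-148.3535−-186.9826)/(73.3466−34.7174)=1.0000; B=V−Δ·S=-203.3945
Node (2,1) S=103.3050: V=(p*·-66.7425+(1−p*)·-148.3535)/1.09=-100.0895; Δ=(-66.7425−-148.3535)/(154.9575−73.3465)=1.0000; B=V−Δ·S=-203.3945
Node (2,2) S=218.2500: V=(p*·105.6750+(1−p*)·-66.7425)/1.09=14.8555; Δ=(105.6750−-66.7425)/(327.3750−154.9575)=1.0000; B=V−Δ·S=-203.3945
Node (1,0) S=68.8700: V=(p*·-100.0895+(1−p*)·-154.4968)/1.09=-117.7305; Δ=(-100.0895−-154.4968)/(103.3050−48.8977)=1.0000; B=V−Δ·S=-186.6005
Node (1,1) S=145.5000: V=(p*·14.8555+(1−p*)·-100.0895)/1.09=-41.1005; Δ=(14.8555−-100.0895)/(218.2500−103.3050)=1.0000; B=V−Δ·S=-186.6005
Node (0,0) S=97.0000: V=(p*·-41.1005+(1−p*)·-117.7305)/1.09=-74.1931; Δ=(-41.1005−-117.7305)/(145.5000−68.8700)=1.0000; B=V−Δ·S=-171.1931
Check: Δ(0,0)·S0 + B(0,0) = -74.1931 = V0.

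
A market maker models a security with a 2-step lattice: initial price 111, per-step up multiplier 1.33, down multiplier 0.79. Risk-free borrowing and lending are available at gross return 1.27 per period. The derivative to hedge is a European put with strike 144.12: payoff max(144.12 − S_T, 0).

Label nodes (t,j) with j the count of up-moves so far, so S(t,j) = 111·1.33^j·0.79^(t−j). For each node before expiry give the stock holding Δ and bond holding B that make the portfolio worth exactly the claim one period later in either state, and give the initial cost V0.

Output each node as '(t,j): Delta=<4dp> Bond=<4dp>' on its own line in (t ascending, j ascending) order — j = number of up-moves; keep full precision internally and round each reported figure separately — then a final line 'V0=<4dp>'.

Risk-neutral probability p* = (R−d)/(u−d) = (1.27−0.79)/(1.33−0.79) = 0.8889.
Payoff layer (t=2): V(2,0)=74.8449, V(2,1)=27.4923, V(2,2)=0.0000
Node (1,0) S=87.6900: V=(p*·27.4923+(1−p*)·74.8449)/1.27=25.7903; Δ=(27.4923−74.8449)/(116.6277−69.2751)=-1.0000; B=V−Δ·S=113.4803
Node (1,1) S=147.6300: V=(p*·0.0000+(1−p*)·27.4923)/1.27=2.4053; Δ=(0.0000−27.4923)/(196.3479−116.6277)=-0.3449; B=V−Δ·S=53.3169
Node (0,0) S=111.0000: V=(p*·2.4053+(1−p*)·25.7903)/1.27=3.9399; Δ=(2.4053−25.7903)/(147.6300−87.6900)=-0.3901; B=V−Δ·S=47.2455
Each (Δ,B) replicates both successor values, so the strategy is self-financing and V0 is arbitrage-free.

(0,0): Delta=-0.3901 Bond=47.2455
(1,0): Delta=-1.0000 Bond=113.4803
(1,1): Delta=-0.3449 Bond=53.3169
V0=3.9399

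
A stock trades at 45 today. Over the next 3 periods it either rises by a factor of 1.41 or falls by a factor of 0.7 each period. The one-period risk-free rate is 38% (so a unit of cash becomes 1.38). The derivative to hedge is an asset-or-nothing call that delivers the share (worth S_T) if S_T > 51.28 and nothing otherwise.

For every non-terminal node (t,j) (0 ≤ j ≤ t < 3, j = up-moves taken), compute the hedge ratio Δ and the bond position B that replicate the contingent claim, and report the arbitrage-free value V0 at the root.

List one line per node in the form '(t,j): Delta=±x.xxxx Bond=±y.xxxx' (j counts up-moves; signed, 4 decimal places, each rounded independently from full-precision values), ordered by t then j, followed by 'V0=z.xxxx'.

Risk-neutral probability p* = (R−d)/(u−d) = (1.38−0.7)/(1.41−0.7) = 0.9577.
At expiry t=3: V(3,0)=0.0000, V(3,1)=0.0000, V(3,2)=62.6251, V(3,3)=126.1449
(2,0): S=22.0500. Δ = (V_up−V_dn)/(S_up−S_dn) = (0.0000−0.0000)/(31.0905−15.4350) = 0.0000. V = [p*·0.0000 + (1−p*)·0.0000]/1.38 = 0.0000. B = V − Δ·S = 0.0000.
(2,1): S=44.4150. Δ = (V_up−V_dn)/(S_up−S_dn) = (62.6251−0.0000)/(62.6251−31.0905) = 1.9859. V = [p*·62.6251 + (1−p*)·0.0000]/1.38 = 43.4631. B = V − Δ·S = -44.7414.
(2,2): S=89.4645. Δ = (V_up−V_dn)/(S_up−S_dn) = (126.1449−62.6251)/(126.1449−62.6251) = 1.0000. V = [p*·126.1449 + (1−p*)·62.6251]/1.38 = 89.4645. B = V − Δ·S = 0.0000.
(1,0): S=31.5000. Δ = (V_up−V_dn)/(S_up−S_dn) = (43.4631−0.0000)/(44.4150−22.0500) = 1.9434. V = [p*·43.4631 + (1−p*)·0.0000]/1.38 = 30.1642. B = V − Δ·S = -31.0514.
(1,1): S=63.4500. Δ = (V_up−V_dn)/(S_up−S_dn) = (89.4645−43.4631)/(89.4645−44.4150) = 1.0211. V = [p*·89.4645 + (1−p*)·43.4631]/1.38 = 63.4209. B = V − Δ·S = -1.3699.
(0,0): S=45.0000. Δ = (V_up−V_dn)/(S_up−S_dn) = (63.4209−30.1642)/(63.4500−31.5000) = 1.0409. V = [p*·63.4209 + (1−p*)·30.1642]/1.38 = 44.9389. B = V − Δ·S = -1.9015.
Root portfolio cost Δ·45+B reproduces V0=44.9389.

(0,0): Delta=1.0409 Bond=-1.9015
(1,0): Delta=1.9434 Bond=-31.0514
(1,1): Delta=1.0211 Bond=-1.3699
(2,0): Delta=0.0000 Bond=0.0000
(2,1): Delta=1.9859 Bond=-44.7414
(2,2): Delta=1.0000 Bond=0.0000
V0=44.9389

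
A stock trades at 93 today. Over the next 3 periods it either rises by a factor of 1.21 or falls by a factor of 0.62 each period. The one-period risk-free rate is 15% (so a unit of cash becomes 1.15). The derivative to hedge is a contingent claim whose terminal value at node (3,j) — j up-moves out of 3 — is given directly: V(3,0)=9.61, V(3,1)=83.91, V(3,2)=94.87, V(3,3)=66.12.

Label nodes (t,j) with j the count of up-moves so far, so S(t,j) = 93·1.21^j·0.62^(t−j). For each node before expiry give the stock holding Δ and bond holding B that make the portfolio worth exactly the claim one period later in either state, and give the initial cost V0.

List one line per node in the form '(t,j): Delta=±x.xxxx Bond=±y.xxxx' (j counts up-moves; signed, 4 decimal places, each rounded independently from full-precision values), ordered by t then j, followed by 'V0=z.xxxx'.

No-arbitrage ⇒ martingale measure with p* = (R−d)/(u−d) = 0.8983.
Terminal values V(3,·): V(3,0)=9.6100, V(3,1)=83.9100, V(3,2)=94.8700, V(3,3)=66.1200
Node (2,0) S=35.7492: V=(p*·83.9100+(1−p*)·9.6100)/1.15=66.3948; Δ=(83.9100−9.6100)/(43.2565−22.1645)=3.5227; B=V−Δ·S=-59.5374
Node (2,1) S=69.7686: V=(p*·94.8700+(1−p*)·83.9100)/1.15=81.5265; Δ=(94.8700−83.9100)/(84.4200−43.2565)=0.2663; B=V−Δ·S=62.9502
Node (2,2) S=136.1613: V=(p*·66.1200+(1−p*)·94.8700)/1.15=60.0380; Δ=(66.1200−94.8700)/(164.7552−84.4200)=-0.3579; B=V−Δ·S=108.7668
Node (1,0) S=57.6600: V=(p*·81.5265+(1−p*)·66.3948)/1.15=69.5545; Δ=(81.5265−66.3948)/(69.7686−35.7492)=0.4448; B=V−Δ·S=43.9077
Node (1,1) S=112.5300: V=(p*·60.0380+(1−p*)·81.5265)/1.15=54.1072; Δ=(60.0380−81.5265)/(136.1613−69.7686)=-0.3237; B=V−Δ·S=90.5283
Node (0,0) S=93.0000: V=(p*·54.1072+(1−p*)·69.5545)/1.15=48.4158; Δ=(54.1072−69.5545)/(112.5300−57.6600)=-0.2815; B=V−Δ·S=74.5976
The time-0 hedge costs 48.4158, which is the no-arbitrage price.

(0,0): Delta=-0.2815 Bond=74.5976
(1,0): Delta=0.4448 Bond=43.9077
(1,1): Delta=-0.3237 Bond=90.5283
(2,0): Delta=3.5227 Bond=-59.5374
(2,1): Delta=0.2663 Bond=62.9502
(2,2): Delta=-0.3579 Bond=108.7668
V0=48.4158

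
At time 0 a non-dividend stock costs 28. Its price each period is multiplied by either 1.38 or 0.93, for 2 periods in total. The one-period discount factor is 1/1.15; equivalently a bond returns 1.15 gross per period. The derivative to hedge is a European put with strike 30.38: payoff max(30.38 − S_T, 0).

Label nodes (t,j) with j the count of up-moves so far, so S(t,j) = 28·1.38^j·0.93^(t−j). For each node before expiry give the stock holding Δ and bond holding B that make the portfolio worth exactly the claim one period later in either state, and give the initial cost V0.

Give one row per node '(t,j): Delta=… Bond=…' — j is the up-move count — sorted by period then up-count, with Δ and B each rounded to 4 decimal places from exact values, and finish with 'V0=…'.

(0,0): Delta=-0.2174 Bond=7.3041
(1,0): Delta=-0.5259 Bond=16.4341
(1,1): Delta=0.0000 Bond=0.0000
V0=1.2173

The replicating-portfolio and risk-neutral prices coincide; use p* = (1.15−0.93)/(1.38−0.93) = 0.4889 for the latter.
Terminal payoffs: V(2,0)=6.1628, V(2,1)=0.0000, V(2,2)=0.0000
(1,0): S=26.0400. Δ = (V_up−V_dn)/(S_up−S_dn) = (0.0000−6.1628)/(35.9352−24.2172) = -0.5259. V = [p*·0.0000 + (1−p*)·6.1628]/1.15 = 2.7390. B = V − Δ·S = 16.4341.
(1,1): S=38.6400. Δ = (V_up−V_dn)/(S_up−S_dn) = (0.0000−0.0000)/(53.3232−35.9352) = 0.0000. V = [p*·0.0000 + (1−p*)·0.0000]/1.15 = 0.0000. B = V − Δ·S = 0.0000.
(0,0): S=28.0000. Δ = (V_up−V_dn)/(S_up−S_dn) = (0.0000−2.7390)/(38.6400−26.0400) = -0.2174. V = [p*·0.0000 + (1−p*)·2.7390]/1.15 = 1.2173. B = V − Δ·S = 7.3041.
Check: Δ(0,0)·S0 + B(0,0) = 1.2173 = V0.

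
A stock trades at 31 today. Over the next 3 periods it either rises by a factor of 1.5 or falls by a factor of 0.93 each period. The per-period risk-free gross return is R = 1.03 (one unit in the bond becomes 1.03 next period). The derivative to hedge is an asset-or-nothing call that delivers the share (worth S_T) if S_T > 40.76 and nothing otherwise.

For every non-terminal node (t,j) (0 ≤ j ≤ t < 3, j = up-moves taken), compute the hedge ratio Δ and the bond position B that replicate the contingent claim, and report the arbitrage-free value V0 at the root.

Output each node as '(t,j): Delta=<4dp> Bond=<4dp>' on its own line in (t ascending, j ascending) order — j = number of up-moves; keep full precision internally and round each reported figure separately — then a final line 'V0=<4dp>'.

Risk-neutral probability p* = (R−d)/(u−d) = (1.03−0.93)/(1.5−0.93) = 0.1754.
At expiry t=3: V(3,0)=0.0000, V(3,1)=0.0000, V(3,2)=64.8675, V(3,3)=104.6250
(2,0): S=26.8119. Δ = (V_up−V_dn)/(S_up−S_dn) = (0.0000−0.0000)/(40.2179−24.9351) = 0.0000. V = [p*·0.0000 + (1−p*)·0.0000]/1.03 = 0.0000. B = V − Δ·S = 0.0000.
(2,1): S=43.2450. Δ = (V_up−V_dn)/(S_up−S_dn) = (64.8675−0.0000)/(64.8675−40.2179) = 2.6316. V = [p*·64.8675 + (1−p*)·0.0000]/1.03 = 11.0488. B = V − Δ·S = -102.7538.
(2,2): S=69.7500. Δ = (V_up−V_dn)/(S_up−S_dn) = (104.6250−64.8675)/(104.6250−64.8675) = 1.0000. V = [p*·104.6250 + (1−p*)·64.8675]/1.03 = 69.7500. B = V − Δ·S = 0.0000.
(1,0): S=28.8300. Δ = (V_up−V_dn)/(S_up−S_dn) = (11.0488−0.0000)/(43.2450−26.8119) = 0.6724. V = [p*·11.0488 + (1−p*)·0.0000]/1.03 = 1.8819. B = V − Δ·S = -17.5019.
(1,1): S=46.5000. Δ = (V_up−V_dn)/(S_up−S_dn) = (69.7500−11.0488)/(69.7500−43.2450) = 2.2147. V = [p*·69.7500 + (1−p*)·11.0488]/1.03 = 20.7255. B = V − Δ·S = -82.2591.
(0,0): S=31.0000. Δ = (V_up−V_dn)/(S_up−S_dn) = (20.7255−1.8819)/(46.5000−28.8300) = 1.0664. V = [p*·20.7255 + (1−p*)·1.8819]/1.03 = 5.0367. B = V − Δ·S = -28.0222.
Self-financing check: at every node Δ·S+B equals the discounted successor values.

(0,0): Delta=1.0664 Bond=-28.0222
(1,0): Delta=0.6724 Bond=-17.5019
(1,1): Delta=2.2147 Bond=-82.2591
(2,0): Delta=0.0000 Bond=0.0000
(2,1): Delta=2.6316 Bond=-102.7538
(2,2): Delta=1.0000 Bond=0.0000
V0=5.0367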